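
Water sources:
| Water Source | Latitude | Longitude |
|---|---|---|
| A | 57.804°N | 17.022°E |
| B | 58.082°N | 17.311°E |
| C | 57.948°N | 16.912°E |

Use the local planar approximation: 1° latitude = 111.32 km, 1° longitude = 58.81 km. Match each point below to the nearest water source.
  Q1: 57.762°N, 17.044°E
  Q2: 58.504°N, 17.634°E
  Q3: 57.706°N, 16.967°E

Q1→A; Q2→B; Q3→A

Q1 at 57.762°N, 17.044°E:
  A: 4.851 km
  B: 38.930 km
  C: 22.113 km
  → nearest: A (4.851 km)
Q2 at 58.504°N, 17.634°E:
  A: 85.834 km
  B: 50.672 km
  C: 75.059 km
  → nearest: B (50.672 km)
Q3 at 57.706°N, 16.967°E:
  A: 11.379 km
  B: 46.489 km
  C: 27.133 km
  → nearest: A (11.379 km)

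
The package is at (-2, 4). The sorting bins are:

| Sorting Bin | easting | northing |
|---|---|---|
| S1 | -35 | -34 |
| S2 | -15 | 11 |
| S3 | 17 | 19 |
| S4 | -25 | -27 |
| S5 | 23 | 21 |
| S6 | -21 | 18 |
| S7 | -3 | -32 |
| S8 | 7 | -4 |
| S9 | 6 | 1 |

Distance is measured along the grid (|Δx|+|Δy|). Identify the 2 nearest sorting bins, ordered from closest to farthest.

S9, S8

Distances from (-2, 4):
S1: |-33| + |-38| = 33 + 38 = 71
S2: |-13| + |7| = 13 + 7 = 20
S3: |19| + |15| = 19 + 15 = 34
S4: |-23| + |-31| = 23 + 31 = 54
S5: |25| + |17| = 25 + 17 = 42
S6: |-19| + |14| = 19 + 14 = 33
S7: |-1| + |-36| = 1 + 36 = 37
S8: |9| + |-8| = 9 + 8 = 17
S9: |8| + |-3| = 8 + 3 = 11
Sorted: S9 (11) < S8 (17) < S2 (20) < S6 (33) < …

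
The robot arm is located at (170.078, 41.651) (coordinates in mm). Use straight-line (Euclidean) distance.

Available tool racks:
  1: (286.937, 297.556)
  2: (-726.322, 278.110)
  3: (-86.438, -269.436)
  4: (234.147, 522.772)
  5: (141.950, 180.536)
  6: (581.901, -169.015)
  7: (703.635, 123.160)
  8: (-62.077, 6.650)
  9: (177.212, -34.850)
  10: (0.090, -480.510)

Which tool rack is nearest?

9

Distances from (170.078, 41.651):
1: √((116.859)² + (255.905)²) = √(13656.02588 + 65487.36902) = 281.324 mm
2: √((-896.400)² + (236.459)²) = √(803532.96000 + 55912.85868) = 927.063 mm
3: √((-256.516)² + (-311.087)²) = √(65800.45826 + 96775.12157) = 403.207 mm
4: √((64.069)² + (481.121)²) = √(4104.83676 + 231477.41664) = 485.368 mm
5: √((-28.128)² + (138.885)²) = √(791.18438 + 19289.04322) = 141.705 mm
6: √((411.823)² + (-210.666)²) = √(169598.18333 + 44380.16356) = 462.578 mm
7: √((533.557)² + (81.509)²) = √(284683.07225 + 6643.71708) = 539.747 mm
8: √((-232.155)² + (-35.001)²) = √(53895.94402 + 1225.07000) = 234.779 mm
9: √((7.134)² + (-76.501)²) = √(50.89396 + 5852.40300) = 76.833 mm
10: √((-169.988)² + (-522.161)²) = √(28895.92014 + 272652.10992) = 549.134 mm
Minimum: 9 at 76.833 mm.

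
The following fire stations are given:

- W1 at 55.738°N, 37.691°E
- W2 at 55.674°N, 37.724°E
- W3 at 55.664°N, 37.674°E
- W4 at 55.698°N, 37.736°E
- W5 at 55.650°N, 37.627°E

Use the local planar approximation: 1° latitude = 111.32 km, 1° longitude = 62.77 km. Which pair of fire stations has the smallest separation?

W2 and W4

Pairwise distances:
W1–W2: 7.419 km
W1–W3: 8.307 km
W1–W4: 5.273 km
W1–W5: 10.588 km
W2–W3: 3.330 km
W2–W4: 2.776 km
W2–W5: 6.649 km
W3–W4: 5.429 km
W3–W5: 3.337 km
W4–W5: 8.681 km
Closest pair: W2–W4 at 2.776 km.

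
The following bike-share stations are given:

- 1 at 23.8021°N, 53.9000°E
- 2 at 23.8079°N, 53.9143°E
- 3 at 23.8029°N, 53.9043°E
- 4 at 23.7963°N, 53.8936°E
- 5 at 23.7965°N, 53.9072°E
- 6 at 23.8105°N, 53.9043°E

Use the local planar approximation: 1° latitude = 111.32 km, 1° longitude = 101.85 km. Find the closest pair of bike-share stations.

Pairwise distances:
1–2: 1.5932 km
1–3: 0.4469 km
1–4: 0.9175 km
1–5: 0.9625 km
1–6: 1.0326 km
2–3: 1.1607 km
2–4: 2.4723 km
2–5: 1.4606 km
2–6: 1.0588 km
3–4: 1.3143 km
3–5: 0.7712 km
3–6: 0.8460 km
4–5: 1.3853 km
4–6: 1.9200 km
5–6: 1.5862 km
Closest pair: 1–3 at 0.4469 km.

1 and 3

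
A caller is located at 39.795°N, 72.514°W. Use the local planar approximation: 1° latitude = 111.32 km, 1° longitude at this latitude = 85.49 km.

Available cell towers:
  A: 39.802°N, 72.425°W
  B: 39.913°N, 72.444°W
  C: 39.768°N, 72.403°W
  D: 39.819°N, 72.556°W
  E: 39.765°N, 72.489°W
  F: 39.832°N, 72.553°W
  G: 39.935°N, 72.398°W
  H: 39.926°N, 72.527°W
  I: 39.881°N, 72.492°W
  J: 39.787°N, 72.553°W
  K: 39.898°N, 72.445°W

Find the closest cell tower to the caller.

J

Distances from 39.795°N, 72.514°W:
A: √((0.007·111.32)² + (0.089·85.49)²) = √(0.60721 + 57.89095) = 7.648 km
B: √((0.118·111.32)² + (0.070·85.49)²) = √(172.54819 + 35.81185) = 14.435 km
C: √((-0.027·111.32)² + (0.111·85.49)²) = √(9.03387 + 90.04852) = 9.954 km
D: √((0.024·111.32)² + (-0.042·85.49)²) = √(7.13787 + 12.89226) = 4.476 km
E: √((-0.030·111.32)² + (0.025·85.49)²) = √(11.15293 + 4.56784) = 3.965 km
F: √((0.037·111.32)² + (-0.039·85.49)²) = √(16.96484 + 11.11629) = 5.299 km
G: √((0.140·111.32)² + (0.116·85.49)²) = √(242.88599 + 98.34372) = 18.472 km
H: √((0.131·111.32)² + (-0.013·85.49)²) = √(212.66156 + 1.23514) = 14.625 km
I: √((0.086·111.32)² + (0.022·85.49)²) = √(91.65229 + 3.53733) = 9.757 km
J: √((-0.008·111.32)² + (-0.039·85.49)²) = √(0.79310 + 11.11629) = 3.451 km
K: √((0.103·111.32)² + (0.069·85.49)²) = √(131.46824 + 34.79596) = 12.894 km
Minimum: J at 3.451 km.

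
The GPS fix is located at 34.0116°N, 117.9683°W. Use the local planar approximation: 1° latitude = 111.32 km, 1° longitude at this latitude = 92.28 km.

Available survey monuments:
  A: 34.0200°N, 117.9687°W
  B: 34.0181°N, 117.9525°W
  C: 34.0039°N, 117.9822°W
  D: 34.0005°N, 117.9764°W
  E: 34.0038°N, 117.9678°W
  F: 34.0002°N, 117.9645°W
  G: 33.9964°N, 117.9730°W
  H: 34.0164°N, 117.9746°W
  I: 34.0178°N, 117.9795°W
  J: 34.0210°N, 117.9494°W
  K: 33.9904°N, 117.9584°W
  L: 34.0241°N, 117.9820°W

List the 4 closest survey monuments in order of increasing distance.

Distances from 34.0116°N, 117.9683°W:
A: 0.9358 km
B: 1.6277 km
C: 1.5427 km
D: 1.4441 km
E: 0.8695 km
F: 1.3166 km
G: 1.7468 km
H: 0.7896 km
I: 1.2428 km
J: 2.0339 km
K: 2.5306 km
L: 1.8800 km
Sorted: H (0.7896 km) < E (0.8695 km) < A (0.9358 km) < I (1.2428 km) < F (1.3166 km) < D (1.4441 km) < …

H, E, A, I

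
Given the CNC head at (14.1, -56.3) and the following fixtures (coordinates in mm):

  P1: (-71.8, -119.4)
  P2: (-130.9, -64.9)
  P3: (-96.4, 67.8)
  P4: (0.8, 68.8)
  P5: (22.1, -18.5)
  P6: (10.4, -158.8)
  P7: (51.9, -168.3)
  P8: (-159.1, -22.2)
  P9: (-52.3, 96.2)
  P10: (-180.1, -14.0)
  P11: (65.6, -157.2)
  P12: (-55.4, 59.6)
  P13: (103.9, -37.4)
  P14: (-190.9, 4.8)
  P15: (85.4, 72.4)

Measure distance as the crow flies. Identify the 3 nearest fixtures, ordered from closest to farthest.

Distances from (14.1, -56.3):
P1: √((-85.9)² + (-63.1)²) = √(7378.810 + 3981.610) = 106.6 mm
P2: √((-145.0)² + (-8.6)²) = √(21025.000 + 73.960) = 145.3 mm
P3: √((-110.5)² + (124.1)²) = √(12210.250 + 15400.810) = 166.2 mm
P4: √((-13.3)² + (125.1)²) = √(176.890 + 15650.010) = 125.8 mm
P5: √((8.0)² + (37.8)²) = √(64.000 + 1428.840) = 38.6 mm
P6: √((-3.7)² + (-102.5)²) = √(13.690 + 10506.250) = 102.6 mm
P7: √((37.8)² + (-112.0)²) = √(1428.840 + 12544.000) = 118.2 mm
P8: √((-173.2)² + (34.1)²) = √(29998.240 + 1162.810) = 176.5 mm
P9: √((-66.4)² + (152.5)²) = √(4408.960 + 23256.250) = 166.3 mm
P10: √((-194.2)² + (42.3)²) = √(37713.640 + 1789.290) = 198.8 mm
P11: √((51.5)² + (-100.9)²) = √(2652.250 + 10180.810) = 113.3 mm
P12: √((-69.5)² + (115.9)²) = √(4830.250 + 13432.810) = 135.1 mm
P13: √((89.8)² + (18.9)²) = √(8064.040 + 357.210) = 91.8 mm
P14: √((-205.0)² + (61.1)²) = √(42025.000 + 3733.210) = 213.9 mm
P15: √((71.3)² + (128.7)²) = √(5083.690 + 16563.690) = 147.1 mm
Sorted: P5 (38.6 mm) < P13 (91.8 mm) < P6 (102.6 mm) < P1 (106.6 mm) < P11 (113.3 mm) < …

P5, P13, P6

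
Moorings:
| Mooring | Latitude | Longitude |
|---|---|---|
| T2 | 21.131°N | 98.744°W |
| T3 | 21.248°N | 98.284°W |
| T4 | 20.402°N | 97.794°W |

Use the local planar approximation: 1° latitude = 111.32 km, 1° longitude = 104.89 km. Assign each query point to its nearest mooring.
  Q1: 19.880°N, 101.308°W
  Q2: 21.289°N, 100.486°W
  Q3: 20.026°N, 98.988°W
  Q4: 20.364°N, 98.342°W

Q1→T2; Q2→T2; Q3→T2; Q4→T4

Q1 at 19.880°N, 101.308°W:
  T2: √((1.251·111.32)² + (2.564·104.89)²) = √(19393.71525 + 72327.62633) = 302.855 km
  T3: √((1.368·111.32)² + (3.024·104.89)²) = √(23190.95270 + 100607.82134) = 351.850 km
  T4: √((0.522·111.32)² + (3.514·104.89)²) = √(3376.66053 + 135853.76699) = 373.136 km
  → nearest: T2 (302.855 km)
Q2 at 21.289°N, 100.486°W:
  T2: √((-0.158·111.32)² + (1.742·104.89)²) = √(309.35744 + 33386.00639) = 183.563 km
  T3: √((-0.041·111.32)² + (2.202·104.89)²) = √(20.83119 + 53346.11540) = 231.013 km
  T4: √((-0.887·111.32)² + (2.692·104.89)²) = √(9749.75348 + 79729.36073) = 299.131 km
  → nearest: T2 (183.563 km)
Q3 at 20.026°N, 98.988°W:
  T2: √((1.105·111.32)² + (0.244·104.89)²) = √(15131.11567 + 655.00984) = 125.643 km
  T3: √((1.222·111.32)² + (0.704·104.89)²) = √(18504.98797 + 5452.72367) = 154.783 km
  T4: √((0.376·111.32)² + (1.194·104.89)²) = √(1751.95152 + 15684.72196) = 132.048 km
  → nearest: T2 (125.643 km)
Q4 at 20.364°N, 98.342°W:
  T2: √((0.767·111.32)² + (-0.402·104.89)²) = √(7290.16106 + 1777.95300) = 95.227 km
  T3: √((0.884·111.32)² + (0.058·104.89)²) = √(9683.91403 + 37.01043) = 98.595 km
  T4: √((0.038·111.32)² + (0.548·104.89)²) = √(17.89425 + 3303.91821) = 57.635 km
  → nearest: T4 (57.635 km)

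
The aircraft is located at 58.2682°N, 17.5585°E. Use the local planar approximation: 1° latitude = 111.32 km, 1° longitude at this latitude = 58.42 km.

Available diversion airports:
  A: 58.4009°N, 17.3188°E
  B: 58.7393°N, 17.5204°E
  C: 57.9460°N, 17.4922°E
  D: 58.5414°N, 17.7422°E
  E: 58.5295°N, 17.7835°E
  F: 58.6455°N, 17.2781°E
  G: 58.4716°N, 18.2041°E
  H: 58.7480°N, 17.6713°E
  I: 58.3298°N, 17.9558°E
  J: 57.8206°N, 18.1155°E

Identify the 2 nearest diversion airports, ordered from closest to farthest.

A, I

Distances from 58.2682°N, 17.5585°E:
A: 20.3546 km
B: 52.4901 km
C: 36.0758 km
D: 32.2506 km
E: 31.9200 km
F: 45.0824 km
G: 43.9906 km
H: 53.8163 km
I: 24.2020 km
J: 59.5110 km
Sorted: A (20.3546 km) < I (24.2020 km) < E (31.9200 km) < D (32.2506 km) < …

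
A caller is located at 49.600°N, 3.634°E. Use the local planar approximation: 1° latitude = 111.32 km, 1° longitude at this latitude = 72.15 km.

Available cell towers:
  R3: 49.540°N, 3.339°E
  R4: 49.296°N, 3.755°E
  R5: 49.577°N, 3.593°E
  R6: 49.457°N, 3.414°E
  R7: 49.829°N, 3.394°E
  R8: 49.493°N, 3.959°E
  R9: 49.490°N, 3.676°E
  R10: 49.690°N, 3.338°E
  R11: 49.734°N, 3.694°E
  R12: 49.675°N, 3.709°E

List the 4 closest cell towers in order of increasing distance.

R5, R12, R9, R11

Distances from 49.600°N, 3.634°E:
R3: √((-0.060·111.32)² + (-0.295·72.15)²) = √(44.61171 + 453.01930) = 22.308 km
R4: √((-0.304·111.32)² + (0.121·72.15)²) = √(1145.23223 + 76.21552) = 34.949 km
R5: √((-0.023·111.32)² + (-0.041·72.15)²) = √(6.55544 + 8.75065) = 3.912 km
R6: √((-0.143·111.32)² + (-0.220·72.15)²) = √(253.40692 + 251.95213) = 22.480 km
R7: √((0.229·111.32)² + (-0.240·72.15)²) = √(649.85634 + 299.84386) = 30.817 km
R8: √((-0.107·111.32)² + (0.325·72.15)²) = √(141.87764 + 549.84388) = 26.301 km
R9: √((-0.110·111.32)² + (0.042·72.15)²) = √(149.94492 + 9.18272) = 12.615 km
R10: √((0.090·111.32)² + (-0.296·72.15)²) = √(100.37635 + 456.09582) = 23.590 km
R11: √((0.134·111.32)² + (0.060·72.15)²) = √(222.51331 + 18.74024) = 15.532 km
R12: √((0.075·111.32)² + (0.075·72.15)²) = √(69.70580 + 29.28163) = 9.949 km
Sorted: R5 (3.912 km) < R12 (9.949 km) < R9 (12.615 km) < R11 (15.532 km) < R3 (22.308 km) < R6 (22.480 km) < …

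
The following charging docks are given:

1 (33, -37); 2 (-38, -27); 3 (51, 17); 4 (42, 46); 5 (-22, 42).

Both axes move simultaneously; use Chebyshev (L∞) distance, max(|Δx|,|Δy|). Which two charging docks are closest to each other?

3 and 4

Pairwise distances:
3–4: 29
1–3: 54
4–5: 64
2–5: 69
1–2: 71
3–5: 73
1–5: 79
2–4: 80
1–4: 83
2–3: 89
Closest pair: 3–4 at 29.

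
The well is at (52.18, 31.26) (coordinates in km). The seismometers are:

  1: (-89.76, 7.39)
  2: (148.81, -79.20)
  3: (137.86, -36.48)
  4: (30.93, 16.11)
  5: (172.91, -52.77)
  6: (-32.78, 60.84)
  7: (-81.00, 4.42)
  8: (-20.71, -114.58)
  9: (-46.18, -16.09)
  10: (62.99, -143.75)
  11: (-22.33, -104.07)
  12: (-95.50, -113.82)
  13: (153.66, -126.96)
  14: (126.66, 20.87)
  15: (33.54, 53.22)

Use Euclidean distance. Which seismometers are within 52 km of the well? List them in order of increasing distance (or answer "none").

Distances from (52.18, 31.26):
1: 143.93 km
2: 146.76 km
3: 109.22 km
4: 26.10 km
5: 147.09 km
6: 89.96 km
7: 135.86 km
8: 163.04 km
9: 109.16 km
10: 175.34 km
11: 154.49 km
12: 207.02 km
13: 187.97 km
14: 75.20 km
15: 28.80 km
Threshold 52 km: 4 (26.10 km), 15 (28.80 km) are within range.

4, 15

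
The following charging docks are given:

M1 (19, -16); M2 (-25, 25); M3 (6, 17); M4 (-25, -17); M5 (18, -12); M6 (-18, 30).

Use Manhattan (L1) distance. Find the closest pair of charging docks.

M1 and M5

Pairwise distances:
M1–M2: 85
M1–M3: 46
M1–M4: 45
M1–M5: 5
M1–M6: 83
M2–M3: 39
M2–M4: 42
M2–M5: 80
M2–M6: 12
M3–M4: 65
M3–M5: 41
M3–M6: 37
M4–M5: 48
M4–M6: 54
M5–M6: 78
Closest pair: M1–M5 at 5.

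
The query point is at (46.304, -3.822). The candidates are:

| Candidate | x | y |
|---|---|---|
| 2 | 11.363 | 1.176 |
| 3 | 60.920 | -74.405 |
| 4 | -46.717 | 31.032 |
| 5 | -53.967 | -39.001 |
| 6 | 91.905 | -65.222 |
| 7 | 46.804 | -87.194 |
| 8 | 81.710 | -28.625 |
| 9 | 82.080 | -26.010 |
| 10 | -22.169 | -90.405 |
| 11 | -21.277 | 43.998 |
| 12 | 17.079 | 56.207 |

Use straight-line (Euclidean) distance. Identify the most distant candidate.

Distances from (46.304, -3.822):
2: √((-34.941)² + (4.998)²) = √(1220.87348 + 24.98000) = 35.297
3: √((14.616)² + (-70.583)²) = √(213.62746 + 4981.95989) = 72.080
4: √((-93.021)² + (34.854)²) = √(8652.90644 + 1214.80132) = 99.336
5: √((-100.271)² + (-35.179)²) = √(10054.27344 + 1237.56204) = 106.263
6: √((45.601)² + (-61.400)²) = √(2079.45120 + 3769.96000) = 76.481
7: √((0.500)² + (-83.372)²) = √(0.25000 + 6950.89038) = 83.373
8: √((35.406)² + (-24.803)²) = √(1253.58484 + 615.18881) = 43.229
9: √((35.776)² + (-22.188)²) = √(1279.92218 + 492.30734) = 42.098
10: √((-68.473)² + (-86.583)²) = √(4688.55173 + 7496.61589) = 110.386
11: √((-67.581)² + (47.820)²) = √(4567.19156 + 2286.75240) = 82.789
12: √((-29.225)² + (60.029)²) = √(854.10063 + 3603.48084) = 66.765
Maximum: 10 at 110.386.

10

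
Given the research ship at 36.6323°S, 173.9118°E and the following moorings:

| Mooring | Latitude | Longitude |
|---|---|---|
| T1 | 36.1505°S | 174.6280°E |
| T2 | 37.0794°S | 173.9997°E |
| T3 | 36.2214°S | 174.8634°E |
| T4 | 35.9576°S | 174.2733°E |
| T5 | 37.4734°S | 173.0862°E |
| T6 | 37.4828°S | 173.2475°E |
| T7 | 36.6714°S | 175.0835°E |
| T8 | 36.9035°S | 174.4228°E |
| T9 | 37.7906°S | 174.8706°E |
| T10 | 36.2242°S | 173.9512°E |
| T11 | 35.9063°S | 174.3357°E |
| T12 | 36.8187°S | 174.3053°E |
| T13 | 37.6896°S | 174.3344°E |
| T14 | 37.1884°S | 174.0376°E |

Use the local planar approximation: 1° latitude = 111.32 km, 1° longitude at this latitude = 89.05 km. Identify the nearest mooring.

T12

Distances from 36.6323°S, 173.9118°E:
T1: 83.3318 km
T2: 50.3829 km
T3: 96.2971 km
T4: 81.7157 km
T5: 119.0460 km
T6: 111.6391 km
T7: 104.4306 km
T8: 54.6086 km
T9: 154.6479 km
T10: 45.5650 km
T11: 89.1994 km
T12: 40.7241 km
T13: 123.5685 km
T14: 62.9105 km
Minimum: T12 at 40.7241 km.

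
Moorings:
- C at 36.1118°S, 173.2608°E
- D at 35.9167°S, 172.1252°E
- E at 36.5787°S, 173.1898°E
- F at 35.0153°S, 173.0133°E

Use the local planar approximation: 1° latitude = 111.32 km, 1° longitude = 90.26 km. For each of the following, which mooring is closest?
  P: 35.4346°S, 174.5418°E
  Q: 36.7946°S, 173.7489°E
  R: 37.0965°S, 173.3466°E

P at 35.4346°S, 174.5418°E:
  C: 138.0280 km
  D: 224.6275 km
  E: 176.3876 km
  F: 145.6445 km
  → nearest: C (138.0280 km)
Q at 36.7946°S, 173.7489°E:
  C: 87.8541 km
  D: 176.1509 km
  E: 55.8953 km
  F: 208.9036 km
  → nearest: E (55.8953 km)
R at 37.0965°S, 173.3466°E:
  C: 109.8900 km
  D: 171.4719 km
  E: 59.3535 km
  F: 233.6242 km
  → nearest: E (59.3535 km)

P→C; Q→E; R→E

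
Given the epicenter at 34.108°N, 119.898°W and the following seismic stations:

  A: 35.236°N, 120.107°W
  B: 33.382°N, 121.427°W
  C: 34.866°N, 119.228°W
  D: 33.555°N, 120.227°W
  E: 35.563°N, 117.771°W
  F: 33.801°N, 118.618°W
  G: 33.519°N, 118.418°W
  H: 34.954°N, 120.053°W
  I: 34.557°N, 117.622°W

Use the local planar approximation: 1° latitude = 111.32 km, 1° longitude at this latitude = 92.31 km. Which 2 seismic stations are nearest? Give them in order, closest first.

D, H

Distances from 34.108°N, 119.898°W:
A: 127.042 km
B: 162.643 km
C: 104.619 km
D: 68.644 km
E: 254.529 km
F: 123.000 km
G: 151.538 km
H: 95.257 km
I: 215.961 km
Sorted: D (68.644 km) < H (95.257 km) < C (104.619 km) < F (123.000 km) < …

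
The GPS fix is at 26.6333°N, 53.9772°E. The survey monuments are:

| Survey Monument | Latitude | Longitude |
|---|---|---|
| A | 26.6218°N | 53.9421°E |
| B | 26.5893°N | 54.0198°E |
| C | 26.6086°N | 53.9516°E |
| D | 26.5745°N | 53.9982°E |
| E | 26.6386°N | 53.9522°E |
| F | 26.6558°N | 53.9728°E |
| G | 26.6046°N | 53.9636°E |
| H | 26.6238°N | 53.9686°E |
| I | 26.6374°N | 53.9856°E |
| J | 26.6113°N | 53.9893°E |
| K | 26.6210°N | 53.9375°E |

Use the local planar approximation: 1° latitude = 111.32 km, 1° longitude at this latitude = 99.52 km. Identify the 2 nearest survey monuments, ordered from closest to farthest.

Distances from 26.6333°N, 53.9772°E:
A: 3.7203 km
B: 6.4780 km
C: 3.7485 km
D: 6.8712 km
E: 2.5570 km
F: 2.5427 km
G: 3.4698 km
H: 1.3605 km
I: 0.9524 km
J: 2.7291 km
K: 4.1815 km
Sorted: I (0.9524 km) < H (1.3605 km) < F (2.5427 km) < E (2.5570 km) < …

I, H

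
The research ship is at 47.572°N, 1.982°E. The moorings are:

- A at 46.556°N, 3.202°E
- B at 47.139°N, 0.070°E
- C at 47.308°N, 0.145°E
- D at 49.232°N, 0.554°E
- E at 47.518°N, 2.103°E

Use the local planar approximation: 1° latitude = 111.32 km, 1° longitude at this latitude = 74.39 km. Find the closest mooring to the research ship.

Distances from 47.572°N, 1.982°E:
A: 145.012 km
B: 150.179 km
C: 139.779 km
D: 213.149 km
E: 10.824 km
Minimum: E at 10.824 km.

E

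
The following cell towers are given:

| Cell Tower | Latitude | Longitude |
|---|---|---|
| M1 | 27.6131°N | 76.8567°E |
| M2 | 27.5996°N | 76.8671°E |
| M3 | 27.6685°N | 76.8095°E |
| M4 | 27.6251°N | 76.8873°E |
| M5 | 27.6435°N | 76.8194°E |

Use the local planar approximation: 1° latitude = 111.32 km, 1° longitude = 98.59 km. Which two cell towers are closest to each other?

M1 and M2

Pairwise distances:
M1–M2: √((-0.0135·111.32)² + (0.0104·98.59)²) = √(2.258468 + 1.051314) = 1.8193 km
M1–M3: √((0.0554·111.32)² + (-0.0472·98.59)²) = √(38.033468 + 21.654578) = 7.7258 km
M1–M4: √((0.0120·111.32)² + (0.0306·98.59)²) = √(1.784469 + 9.101408) = 3.2994 km
M1–M5: √((0.0304·111.32)² + (-0.0373·98.59)²) = √(11.452322 + 13.523322) = 4.9976 km
M2–M3: √((0.0689·111.32)² + (-0.0576·98.59)²) = √(58.828102 + 32.248588) = 9.5434 km
M2–M4: √((0.0255·111.32)² + (0.0202·98.59)²) = √(8.057991 + 3.966144) = 3.4676 km
M2–M5: √((0.0439·111.32)² + (-0.0477·98.59)²) = √(23.882261 + 22.115792) = 6.7822 km
M3–M4: √((-0.0434·111.32)² + (0.0778·98.59)²) = √(23.341344 + 58.833533) = 9.0650 km
M3–M5: √((-0.0250·111.32)² + (0.0099·98.59)²) = √(7.745089 + 0.952656) = 2.9492 km
M4–M5: √((0.0184·111.32)² + (-0.0679·98.59)²) = √(4.195484 + 44.813130) = 7.0006 km
Closest pair: M1–M2 at 1.8193 km.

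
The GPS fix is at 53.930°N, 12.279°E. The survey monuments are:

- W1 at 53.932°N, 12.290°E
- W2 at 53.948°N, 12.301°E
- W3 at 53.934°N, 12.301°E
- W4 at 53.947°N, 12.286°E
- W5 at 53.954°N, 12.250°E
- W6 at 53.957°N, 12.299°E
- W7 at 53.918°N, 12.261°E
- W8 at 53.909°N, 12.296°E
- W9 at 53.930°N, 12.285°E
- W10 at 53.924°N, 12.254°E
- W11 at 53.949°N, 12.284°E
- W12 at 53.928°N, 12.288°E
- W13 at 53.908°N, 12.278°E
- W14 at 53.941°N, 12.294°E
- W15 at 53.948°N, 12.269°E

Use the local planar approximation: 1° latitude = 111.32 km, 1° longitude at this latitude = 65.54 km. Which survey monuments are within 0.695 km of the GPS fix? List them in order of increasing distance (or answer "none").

Distances from 53.930°N, 12.279°E:
W1: √((0.002·111.32)² + (0.011·65.54)²) = √(0.049569 + 0.519754) = 0.7545 km
W2: √((0.018·111.32)² + (0.022·65.54)²) = √(4.015054 + 2.079018) = 2.4686 km
W3: √((0.004·111.32)² + (0.022·65.54)²) = √(0.198274 + 2.079018) = 1.5091 km
W4: √((0.017·111.32)² + (0.007·65.54)²) = √(3.581329 + 0.210479) = 1.9473 km
W5: √((0.024·111.32)² + (-0.029·65.54)²) = √(7.137874 + 3.612508) = 3.2788 km
W6: √((0.027·111.32)² + (0.020·65.54)²) = √(9.033872 + 1.718197) = 3.2790 km
W7: √((-0.012·111.32)² + (-0.018·65.54)²) = √(1.784469 + 1.391739) = 1.7822 km
W8: √((-0.021·111.32)² + (0.017·65.54)²) = √(5.464935 + 1.241397) = 2.5897 km
W9: √((0.000·111.32)² + (0.006·65.54)²) = √(0.000000 + 0.154638) = 0.3932 km
W10: √((-0.006·111.32)² + (-0.025·65.54)²) = √(0.446117 + 2.684682) = 1.7694 km
W11: √((0.019·111.32)² + (0.005·65.54)²) = √(4.473563 + 0.107387) = 2.1403 km
W12: √((-0.002·111.32)² + (0.009·65.54)²) = √(0.049569 + 0.347935) = 0.6305 km
W13: √((-0.022·111.32)² + (-0.001·65.54)²) = √(5.997797 + 0.004295) = 2.4499 km
W14: √((0.011·111.32)² + (0.015·65.54)²) = √(1.499449 + 0.966486) = 1.5703 km
W15: √((0.018·111.32)² + (-0.010·65.54)²) = √(4.015054 + 0.429549) = 2.1082 km
Threshold 0.695 km: W9 (0.3932 km), W12 (0.6305 km) are within range.

W9, W12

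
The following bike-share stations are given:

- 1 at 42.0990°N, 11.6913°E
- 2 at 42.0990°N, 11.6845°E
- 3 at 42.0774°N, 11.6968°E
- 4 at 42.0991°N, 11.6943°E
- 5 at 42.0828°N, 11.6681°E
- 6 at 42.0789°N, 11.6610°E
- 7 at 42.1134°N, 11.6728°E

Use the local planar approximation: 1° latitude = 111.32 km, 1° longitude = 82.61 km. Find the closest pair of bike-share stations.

1 and 4

Pairwise distances:
1–4: √((0.0001·111.32)² + (0.0030·82.61)²) = √(0.000124 + 0.061420) = 0.2481 km
1–2: √((0.0000·111.32)² + (-0.0068·82.61)²) = √(0.000000 + 0.315561) = 0.5617 km
5–6: √((-0.0039·111.32)² + (-0.0071·82.61)²) = √(0.188484 + 0.344019) = 0.7297 km
2–4: √((0.0001·111.32)² + (0.0098·82.61)²) = √(0.000124 + 0.655417) = 0.8097 km
2–7: √((0.0144·111.32)² + (-0.0117·82.61)²) = √(2.569635 + 0.934194) = 1.8719 km
1–7: √((0.0144·111.32)² + (-0.0185·82.61)²) = √(2.569635 + 2.335655) = 2.2148 km
2–5: √((-0.0162·111.32)² + (-0.0164·82.61)²) = √(3.252194 + 1.835494) = 2.2556 km
4–7: √((0.0143·111.32)² + (-0.0215·82.61)²) = √(2.534069 + 3.154584) = 2.3851 km
3–4: √((0.0217·111.32)² + (-0.0025·82.61)²) = √(5.835336 + 0.042653) = 2.4245 km
3–5: √((0.0054·111.32)² + (-0.0287·82.61)²) = √(0.361355 + 5.621200) = 2.4459 km
1–3: √((-0.0216·111.32)² + (0.0055·82.61)²) = √(5.781678 + 0.206438) = 2.4471 km
2–3: √((-0.0216·111.32)² + (0.0123·82.61)²) = √(5.781678 + 1.032465) = 2.6104 km
1–5: √((-0.0162·111.32)² + (-0.0232·82.61)²) = √(3.252194 + 3.673172) = 2.6316 km
4–5: √((-0.0163·111.32)² + (-0.0262·82.61)²) = √(3.292468 + 4.684549) = 2.8244 km
3–6: √((0.0015·111.32)² + (-0.0358·82.61)²) = √(0.027882 + 8.746440) = 2.9621 km
2–6: √((-0.0201·111.32)² + (-0.0235·82.61)²) = √(5.006549 + 3.768782) = 2.9623 km
1–6: √((-0.0201·111.32)² + (-0.0303·82.61)²) = √(5.006549 + 6.265425) = 3.3574 km
5–7: √((0.0306·111.32)² + (0.0047·82.61)²) = √(11.603506 + 0.150751) = 3.4284 km
4–6: √((-0.0202·111.32)² + (-0.0333·82.61)²) = √(5.056490 + 7.567522) = 3.5530 km
6–7: √((0.0345·111.32)² + (0.0118·82.61)²) = √(14.749747 + 0.950231) = 3.9623 km
3–7: √((0.0360·111.32)² + (-0.0240·82.61)²) = √(16.060217 + 3.930861) = 4.4711 km
Closest pair: 1–4 at 0.2481 km.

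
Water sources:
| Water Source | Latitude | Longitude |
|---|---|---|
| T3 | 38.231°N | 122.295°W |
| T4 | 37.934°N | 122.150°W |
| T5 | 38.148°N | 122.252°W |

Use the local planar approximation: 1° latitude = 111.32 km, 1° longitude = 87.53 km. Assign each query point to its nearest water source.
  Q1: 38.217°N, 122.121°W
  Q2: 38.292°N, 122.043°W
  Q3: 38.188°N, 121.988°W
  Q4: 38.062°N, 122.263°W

Q1 at 38.217°N, 122.121°W:
  T3: 15.310 km
  T4: 31.606 km
  T5: 13.801 km
  → nearest: T5 (13.801 km)
Q2 at 38.292°N, 122.043°W:
  T3: 23.079 km
  T4: 40.938 km
  T5: 24.323 km
  → nearest: T3 (23.079 km)
Q3 at 38.188°N, 121.988°W:
  T3: 27.295 km
  T4: 31.632 km
  T5: 23.533 km
  → nearest: T5 (23.533 km)
Q4 at 38.062°N, 122.263°W:
  T3: 19.020 km
  T4: 17.345 km
  T5: 9.622 km
  → nearest: T5 (9.622 km)

Q1→T5; Q2→T3; Q3→T5; Q4→T5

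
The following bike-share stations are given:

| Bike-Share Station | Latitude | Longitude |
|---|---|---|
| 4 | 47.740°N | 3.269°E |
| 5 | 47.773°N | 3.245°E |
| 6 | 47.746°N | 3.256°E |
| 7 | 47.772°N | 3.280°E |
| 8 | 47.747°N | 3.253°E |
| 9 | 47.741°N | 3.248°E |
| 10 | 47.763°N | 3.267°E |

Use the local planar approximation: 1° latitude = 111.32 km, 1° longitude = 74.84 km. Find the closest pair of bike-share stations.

Pairwise distances:
4–5: 4.089 km
4–6: 1.180 km
4–7: 3.656 km
4–8: 1.429 km
4–9: 1.576 km
4–10: 2.565 km
5–6: 3.116 km
5–7: 2.622 km
5–8: 2.956 km
5–9: 3.569 km
5–10: 1.987 km
6–7: 3.406 km
6–8: 0.251 km
6–9: 0.817 km
6–10: 2.064 km
7–8: 3.439 km
7–9: 4.201 km
7–10: 1.397 km
8–9: 0.766 km
8–10: 2.066 km
9–10: 2.832 km
Closest pair: 6–8 at 0.251 km.

6 and 8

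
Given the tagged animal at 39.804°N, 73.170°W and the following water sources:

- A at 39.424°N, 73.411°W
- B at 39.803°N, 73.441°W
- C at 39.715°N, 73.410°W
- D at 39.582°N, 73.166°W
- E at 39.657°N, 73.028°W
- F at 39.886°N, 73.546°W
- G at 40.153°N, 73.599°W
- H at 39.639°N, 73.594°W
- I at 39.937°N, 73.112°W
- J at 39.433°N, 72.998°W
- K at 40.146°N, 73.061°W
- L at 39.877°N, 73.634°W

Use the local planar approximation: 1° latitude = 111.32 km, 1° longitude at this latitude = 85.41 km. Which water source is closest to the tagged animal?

I

Distances from 39.804°N, 73.170°W:
A: √((-0.380·111.32)² + (-0.241·85.41)²) = √(1789.42536 + 423.69323) = 47.044 km
B: √((-0.001·111.32)² + (-0.271·85.41)²) = √(0.01239 + 535.74241) = 23.146 km
C: √((-0.089·111.32)² + (-0.240·85.41)²) = √(98.15816 + 420.18440) = 22.767 km
D: √((-0.222·111.32)² + (0.004·85.41)²) = √(610.73435 + 0.11672) = 24.715 km
E: √((-0.147·111.32)² + (0.142·85.41)²) = √(267.78181 + 147.09372) = 20.368 km
F: √((0.082·111.32)² + (-0.376·85.41)²) = √(83.32477 + 1031.31927) = 33.386 km
G: √((0.349·111.32)² + (-0.429·85.41)²) = √(1509.37534 + 1342.55482) = 53.403 km
H: √((-0.165·111.32)² + (-0.424·85.41)²) = √(337.37608 + 1311.44221) = 40.606 km
I: √((0.133·111.32)² + (0.058·85.41)²) = √(219.20461 + 24.53994) = 15.612 km
J: √((-0.371·111.32)² + (0.172·85.41)²) = √(1705.66687 + 215.81138) = 43.835 km
K: √((0.342·111.32)² + (0.109·85.41)²) = √(1449.43454 + 86.67033) = 39.193 km
L: √((0.073·111.32)² + (-0.464·85.41)²) = √(66.03773 + 1570.55592) = 40.455 km
Minimum: I at 15.612 km.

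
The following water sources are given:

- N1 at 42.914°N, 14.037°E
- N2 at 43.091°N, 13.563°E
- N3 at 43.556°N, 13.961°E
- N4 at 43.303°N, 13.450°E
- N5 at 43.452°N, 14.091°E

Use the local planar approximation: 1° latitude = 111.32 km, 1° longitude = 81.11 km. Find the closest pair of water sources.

N3 and N5

Pairwise distances:
N1–N2: 43.201 km
N1–N3: 71.733 km
N1–N4: 64.359 km
N1–N5: 60.050 km
N2–N3: 61.005 km
N2–N4: 25.317 km
N2–N5: 58.728 km
N3–N4: 50.111 km
N3–N5: 15.659 km
N4–N5: 54.573 km
Closest pair: N3–N5 at 15.659 km.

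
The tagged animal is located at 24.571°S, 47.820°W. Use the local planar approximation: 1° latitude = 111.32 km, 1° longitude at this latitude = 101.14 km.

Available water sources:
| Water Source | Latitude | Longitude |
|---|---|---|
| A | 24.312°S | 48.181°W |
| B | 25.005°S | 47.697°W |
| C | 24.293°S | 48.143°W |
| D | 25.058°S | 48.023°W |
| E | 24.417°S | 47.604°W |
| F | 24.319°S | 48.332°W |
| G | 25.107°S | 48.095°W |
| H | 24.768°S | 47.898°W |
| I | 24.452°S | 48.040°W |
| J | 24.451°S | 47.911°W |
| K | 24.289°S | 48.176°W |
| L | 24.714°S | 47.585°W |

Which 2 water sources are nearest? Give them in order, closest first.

J, H

Distances from 24.571°S, 47.820°W:
A: 46.523 km
B: 49.889 km
C: 44.999 km
D: 57.970 km
E: 27.770 km
F: 58.894 km
G: 65.832 km
H: 23.306 km
I: 25.896 km
J: 16.222 km
K: 47.769 km
L: 28.606 km
Sorted: J (16.222 km) < H (23.306 km) < I (25.896 km) < E (27.770 km) < …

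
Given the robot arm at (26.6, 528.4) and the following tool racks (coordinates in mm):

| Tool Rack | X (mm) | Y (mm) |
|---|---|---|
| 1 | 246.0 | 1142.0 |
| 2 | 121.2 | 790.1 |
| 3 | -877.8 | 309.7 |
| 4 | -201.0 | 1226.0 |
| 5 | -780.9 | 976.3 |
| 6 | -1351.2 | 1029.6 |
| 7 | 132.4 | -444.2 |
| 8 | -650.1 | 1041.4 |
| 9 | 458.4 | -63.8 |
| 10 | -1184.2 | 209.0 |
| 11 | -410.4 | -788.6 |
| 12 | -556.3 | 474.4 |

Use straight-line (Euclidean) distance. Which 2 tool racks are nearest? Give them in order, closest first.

Distances from (26.6, 528.4):
1: 651.6 mm
2: 278.3 mm
3: 930.5 mm
4: 733.8 mm
5: 923.4 mm
6: 1466.1 mm
7: 978.3 mm
8: 849.2 mm
9: 732.9 mm
10: 1252.2 mm
11: 1387.6 mm
12: 585.4 mm
Sorted: 2 (278.3 mm) < 12 (585.4 mm) < 1 (651.6 mm) < 9 (732.9 mm) < …

2, 12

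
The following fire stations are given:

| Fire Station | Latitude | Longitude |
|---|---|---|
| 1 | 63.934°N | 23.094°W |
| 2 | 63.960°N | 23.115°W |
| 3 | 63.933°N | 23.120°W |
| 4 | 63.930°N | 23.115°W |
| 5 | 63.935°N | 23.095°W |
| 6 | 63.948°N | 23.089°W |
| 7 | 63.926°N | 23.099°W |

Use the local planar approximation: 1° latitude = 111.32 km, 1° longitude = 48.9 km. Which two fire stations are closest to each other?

1 and 5

Pairwise distances:
1–2: 3.071 km
1–3: 1.276 km
1–4: 1.119 km
1–5: 0.122 km
1–6: 1.578 km
1–7: 0.924 km
2–3: 3.016 km
2–4: 3.340 km
2–5: 2.950 km
2–6: 1.844 km
2–7: 3.865 km
3–4: 0.414 km
3–5: 1.243 km
3–6: 2.255 km
3–7: 1.289 km
4–5: 1.125 km
4–6: 2.373 km
4–7: 0.900 km
5–6: 1.477 km
5–7: 1.021 km
6–7: 2.497 km
Closest pair: 1–5 at 0.122 km.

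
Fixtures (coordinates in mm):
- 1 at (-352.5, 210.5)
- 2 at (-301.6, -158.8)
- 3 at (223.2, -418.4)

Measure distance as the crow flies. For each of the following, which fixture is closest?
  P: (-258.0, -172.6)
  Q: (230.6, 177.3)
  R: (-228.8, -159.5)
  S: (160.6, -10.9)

P→2; Q→1; R→2; S→3

P at (-258.0, -172.6):
  1: 394.6 mm
  2: 45.7 mm
  3: 540.3 mm
  → nearest: 2 (45.7 mm)
Q at (230.6, 177.3):
  1: 584.0 mm
  2: 629.4 mm
  3: 595.7 mm
  → nearest: 1 (584.0 mm)
R at (-228.8, -159.5):
  1: 390.1 mm
  2: 72.8 mm
  3: 520.9 mm
  → nearest: 2 (72.8 mm)
S at (160.6, -10.9):
  1: 558.8 mm
  2: 485.3 mm
  3: 412.3 mm
  → nearest: 3 (412.3 mm)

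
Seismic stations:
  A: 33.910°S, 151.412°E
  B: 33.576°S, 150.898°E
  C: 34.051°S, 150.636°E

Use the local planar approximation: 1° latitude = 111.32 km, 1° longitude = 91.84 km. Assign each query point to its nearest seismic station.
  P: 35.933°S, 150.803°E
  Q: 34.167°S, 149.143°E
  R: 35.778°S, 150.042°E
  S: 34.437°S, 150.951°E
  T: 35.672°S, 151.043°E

P→C; Q→C; R→C; S→C; T→C

P at 35.933°S, 150.803°E:
  A: 232.042 km
  B: 262.526 km
  C: 210.065 km
  → nearest: C (210.065 km)
Q at 34.167°S, 149.143°E:
  A: 210.340 km
  B: 174.089 km
  C: 137.724 km
  → nearest: C (137.724 km)
R at 35.778°S, 150.042°E:
  A: 243.048 km
  B: 257.425 km
  C: 199.840 km
  → nearest: C (199.840 km)
S at 34.437°S, 150.951°E:
  A: 72.348 km
  B: 95.970 km
  C: 51.801 km
  → nearest: C (51.801 km)
T at 35.672°S, 151.043°E:
  A: 199.052 km
  B: 233.706 km
  C: 184.280 km
  → nearest: C (184.280 km)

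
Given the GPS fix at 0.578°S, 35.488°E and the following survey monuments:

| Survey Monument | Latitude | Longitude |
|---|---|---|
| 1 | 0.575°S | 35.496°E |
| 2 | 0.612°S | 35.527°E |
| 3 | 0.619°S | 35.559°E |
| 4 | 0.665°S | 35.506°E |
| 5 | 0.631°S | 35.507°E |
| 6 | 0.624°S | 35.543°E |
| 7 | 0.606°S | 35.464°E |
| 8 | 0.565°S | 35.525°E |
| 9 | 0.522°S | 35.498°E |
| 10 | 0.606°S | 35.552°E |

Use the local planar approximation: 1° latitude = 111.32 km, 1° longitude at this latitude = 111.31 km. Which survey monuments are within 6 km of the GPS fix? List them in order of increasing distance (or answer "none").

Distances from 0.578°S, 35.488°E:
1: 0.951 km
2: 5.759 km
3: 9.126 km
4: 9.890 km
5: 6.268 km
6: 7.981 km
7: 4.105 km
8: 4.365 km
9: 6.333 km
10: 7.776 km
Threshold 6 km: 1 (0.951 km), 7 (4.105 km), 8 (4.365 km), 2 (5.759 km) are within range.

1, 7, 8, 2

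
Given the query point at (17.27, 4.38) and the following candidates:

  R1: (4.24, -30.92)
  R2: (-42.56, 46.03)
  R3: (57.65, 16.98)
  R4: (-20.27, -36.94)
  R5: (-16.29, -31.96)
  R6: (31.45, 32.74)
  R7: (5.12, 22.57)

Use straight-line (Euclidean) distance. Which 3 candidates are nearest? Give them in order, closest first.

R7, R6, R1

Distances from (17.27, 4.38):
R1: 37.63
R2: 72.90
R3: 42.30
R4: 55.83
R5: 49.47
R6: 31.71
R7: 21.87
Sorted: R7 (21.87) < R6 (31.71) < R1 (37.63) < R3 (42.30) < R5 (49.47) < …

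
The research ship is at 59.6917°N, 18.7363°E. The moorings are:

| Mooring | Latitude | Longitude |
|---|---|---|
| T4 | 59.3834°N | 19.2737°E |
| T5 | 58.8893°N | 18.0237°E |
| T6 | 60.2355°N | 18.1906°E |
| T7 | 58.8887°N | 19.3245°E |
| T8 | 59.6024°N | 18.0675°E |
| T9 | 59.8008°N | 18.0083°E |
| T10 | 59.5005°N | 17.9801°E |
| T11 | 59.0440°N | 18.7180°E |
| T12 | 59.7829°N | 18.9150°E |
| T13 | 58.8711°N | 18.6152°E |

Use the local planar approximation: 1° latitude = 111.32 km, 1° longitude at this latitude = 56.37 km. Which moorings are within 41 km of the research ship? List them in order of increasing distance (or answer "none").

T12, T8

Distances from 59.6917°N, 18.7363°E:
T4: √((-0.3083·111.32)² + (0.5374·56.37)²) = √(1177.859380 + 917.680269) = 45.7771 km
T5: √((-0.8024·111.32)² + (-0.7126·56.37)²) = √(7978.628342 + 1613.569610) = 97.9398 km
T6: √((0.5438·111.32)² + (-0.5457·56.37)²) = √(3664.585019 + 946.245827) = 67.9031 km
T7: √((-0.8030·111.32)² + (0.5882·56.37)²) = √(7990.564949 + 1099.375641) = 95.3412 km
T8: √((-0.0893·111.32)² + (-0.6688·56.37)²) = √(98.821016 + 1421.309302) = 38.9888 km
T9: √((0.1091·111.32)² + (-0.7280·56.37)²) = √(147.501316 + 1684.064916) = 42.7968 km
T10: √((-0.1912·111.32)² + (-0.7562·56.37)²) = √(453.025002 + 1817.060617) = 47.6454 km
T11: √((-0.6477·111.32)² + (-0.0183·56.37)²) = √(5198.693213 + 1.064139) = 72.1093 km
T12: √((0.0912·111.32)² + (0.1787·56.37)²) = √(103.070901 + 101.471756) = 14.3018 km
T13: √((-0.8206·111.32)² + (-0.1211·56.37)²) = √(8344.674879 + 46.599833) = 91.6039 km
Threshold 41 km: T12 (14.3018 km), T8 (38.9888 km) are within range.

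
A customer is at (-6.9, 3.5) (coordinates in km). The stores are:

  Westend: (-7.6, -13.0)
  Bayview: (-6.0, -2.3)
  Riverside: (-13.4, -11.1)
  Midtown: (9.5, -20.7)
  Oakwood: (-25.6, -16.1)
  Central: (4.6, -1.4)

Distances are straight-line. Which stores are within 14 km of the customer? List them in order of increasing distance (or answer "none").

Distances from (-6.9, 3.5):
Westend: √((-0.7)² + (-16.5)²) = √(0.490 + 272.250) = 16.5 km
Bayview: √((0.9)² + (-5.8)²) = √(0.810 + 33.640) = 5.9 km
Riverside: √((-6.5)² + (-14.6)²) = √(42.250 + 213.160) = 16.0 km
Midtown: √((16.4)² + (-24.2)²) = √(268.960 + 585.640) = 29.2 km
Oakwood: √((-18.7)² + (-19.6)²) = √(349.690 + 384.160) = 27.1 km
Central: √((11.5)² + (-4.9)²) = √(132.250 + 24.010) = 12.5 km
Threshold 14 km: Bayview (5.9 km), Central (12.5 km) are within range.

Bayview, Central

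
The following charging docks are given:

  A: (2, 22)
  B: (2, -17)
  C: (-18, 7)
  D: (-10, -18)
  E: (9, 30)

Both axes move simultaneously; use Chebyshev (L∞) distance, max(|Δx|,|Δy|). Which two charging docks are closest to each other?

A and E

Pairwise distances:
A–E: max(|7|, |8|) = 8
B–D: max(|-12|, |-1|) = 12
A–C: max(|-20|, |-15|) = 20
B–C: max(|-20|, |24|) = 24
C–D: max(|8|, |-25|) = 25
C–E: max(|27|, |23|) = 27
A–B: max(|0|, |-39|) = 39
A–D: max(|-12|, |-40|) = 40
B–E: max(|7|, |47|) = 47
D–E: max(|19|, |48|) = 48
Closest pair: A–E at 8.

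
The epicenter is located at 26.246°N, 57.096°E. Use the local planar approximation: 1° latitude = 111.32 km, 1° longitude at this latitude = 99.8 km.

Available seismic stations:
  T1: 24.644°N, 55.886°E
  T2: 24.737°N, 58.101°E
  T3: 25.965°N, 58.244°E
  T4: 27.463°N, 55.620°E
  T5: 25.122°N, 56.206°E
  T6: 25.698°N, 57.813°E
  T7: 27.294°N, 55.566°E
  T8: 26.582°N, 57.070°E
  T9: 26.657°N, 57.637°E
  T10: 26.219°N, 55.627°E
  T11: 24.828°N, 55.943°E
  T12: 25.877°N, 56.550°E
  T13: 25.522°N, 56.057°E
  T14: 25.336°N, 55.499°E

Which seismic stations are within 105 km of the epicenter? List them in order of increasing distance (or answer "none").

T8, T12, T9, T6

Distances from 26.246°N, 57.096°E:
T1: √((-1.602·111.32)² + (-1.210·99.8)²) = √(31803.24382 + 14582.49456) = 215.373 km
T2: √((-1.509·111.32)² + (1.005·99.8)²) = √(28217.91201 + 10059.88940) = 195.647 km
T3: √((-0.281·111.32)² + (1.148·99.8)²) = √(978.49596 + 13126.37656) = 118.764 km
T4: √((1.217·111.32)² + (-1.476·99.8)²) = √(18353.86580 + 21698.70410) = 200.131 km
T5: √((-1.124·111.32)² + (-0.890·99.8)²) = √(15655.93530 + 7889.34768) = 153.445 km
T6: √((-0.548·111.32)² + (0.717·99.8)²) = √(3721.40993 + 5120.34700) = 94.031 km
T7: √((1.048·111.32)² + (-1.530·99.8)²) = √(13610.33957 + 23315.45764) = 192.161 km
T8: √((0.336·111.32)² + (-0.026·99.8)²) = √(1399.02331 + 6.73299) = 37.493 km
T9: √((0.411·111.32)² + (0.541·99.8)²) = √(2093.29309 + 2915.11447) = 70.770 km
T10: √((-0.027·111.32)² + (-1.469·99.8)²) = √(9.03387 + 21493.37788) = 146.637 km
T11: √((-1.418·111.32)² + (-1.153·99.8)²) = √(24917.17814 + 13240.96682) = 195.341 km
T12: √((-0.369·111.32)² + (-0.546·99.8)²) = √(1687.32650 + 2969.24728) = 68.239 km
T13: √((-0.724·111.32)² + (-1.039·99.8)²) = √(6495.66363 + 10752.07234) = 131.331 km
T14: √((-0.910·111.32)² + (-1.597·99.8)²) = √(10261.93312 + 25402.17566) = 188.849 km
Threshold 105 km: T8 (37.493 km), T12 (68.239 km), T9 (70.770 km), T6 (94.031 km) are within range.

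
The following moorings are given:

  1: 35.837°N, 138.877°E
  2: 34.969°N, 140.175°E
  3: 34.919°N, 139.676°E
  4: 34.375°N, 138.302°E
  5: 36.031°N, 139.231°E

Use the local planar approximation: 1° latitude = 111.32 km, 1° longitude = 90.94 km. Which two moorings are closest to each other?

1 and 5

Pairwise distances:
1–2: √((-0.868·111.32)² + (1.298·90.94)²) = √(9336.53750 + 13933.46993) = 152.545 km
1–3: √((-0.918·111.32)² + (0.799·90.94)²) = √(10443.15581 + 5279.62964) = 125.391 km
1–4: √((-1.462·111.32)² + (-0.575·90.94)²) = √(26487.51042 + 2734.29639) = 170.944 km
1–5: √((0.194·111.32)² + (0.354·90.94)²) = √(466.39067 + 1036.37380) = 38.766 km
2–3: √((-0.050·111.32)² + (-0.499·90.94)²) = √(30.98036 + 2059.25909) = 45.719 km
2–4: √((-0.594·111.32)² + (-1.873·90.94)²) = √(4372.39396 + 29012.52011) = 182.715 km
2–5: √((1.062·111.32)² + (-0.944·90.94)²) = √(13976.40345 + 7369.76922) = 146.103 km
3–4: √((-0.544·111.32)² + (-1.374·90.94)²) = √(3667.28105 + 15612.89235) = 138.853 km
3–5: √((1.112·111.32)² + (-0.445·90.94)²) = √(15323.42933 + 1637.68330) = 130.235 km
4–5: √((1.656·111.32)² + (0.929·90.94)²) = √(33983.41822 + 7137.42122) = 202.783 km
Closest pair: 1–5 at 38.766 km.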